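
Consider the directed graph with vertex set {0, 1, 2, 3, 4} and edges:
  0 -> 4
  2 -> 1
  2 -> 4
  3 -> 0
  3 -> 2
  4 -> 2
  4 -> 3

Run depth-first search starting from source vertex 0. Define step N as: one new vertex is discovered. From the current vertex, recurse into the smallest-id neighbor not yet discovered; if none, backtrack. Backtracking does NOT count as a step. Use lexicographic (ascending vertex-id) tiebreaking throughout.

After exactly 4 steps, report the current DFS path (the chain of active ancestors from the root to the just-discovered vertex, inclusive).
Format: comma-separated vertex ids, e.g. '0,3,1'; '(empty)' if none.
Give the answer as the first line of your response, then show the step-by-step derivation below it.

0,4,2,1

step 1: discover 0; path=0; order=0
step 2: discover 4; path=0>4; order=0,4
step 3: discover 2; path=0>4>2; order=0,4,2
step 4: discover 1; path=0>4>2>1; order=0,4,2,1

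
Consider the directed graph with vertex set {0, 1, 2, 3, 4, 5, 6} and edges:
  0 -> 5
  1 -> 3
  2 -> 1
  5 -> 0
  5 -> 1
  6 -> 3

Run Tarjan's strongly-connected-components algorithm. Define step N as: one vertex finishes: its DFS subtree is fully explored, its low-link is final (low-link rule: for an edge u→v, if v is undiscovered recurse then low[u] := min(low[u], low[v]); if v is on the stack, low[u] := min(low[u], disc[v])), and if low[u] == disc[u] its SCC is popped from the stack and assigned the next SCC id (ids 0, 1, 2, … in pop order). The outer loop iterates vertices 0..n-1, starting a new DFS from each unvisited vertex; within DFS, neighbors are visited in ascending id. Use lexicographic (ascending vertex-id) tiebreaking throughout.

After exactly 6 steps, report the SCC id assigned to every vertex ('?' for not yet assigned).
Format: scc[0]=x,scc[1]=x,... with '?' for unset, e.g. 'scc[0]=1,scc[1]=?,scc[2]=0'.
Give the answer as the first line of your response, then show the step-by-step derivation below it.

scc[0]=2,scc[1]=1,scc[2]=3,scc[3]=0,scc[4]=4,scc[5]=2,scc[6]=?

step 1: low=(low[0]=0,low[1]=2,low[2]=?,low[3]=3,low[4]=?,low[5]=0,low[6]=?); scc=(scc[0]=?,scc[1]=?,scc[2]=?,scc[3]=0,scc[4]=?,scc[5]=?,scc[6]=?)
step 2: low=(low[0]=0,low[1]=2,low[2]=?,low[3]=3,low[4]=?,low[5]=0,low[6]=?); scc=(scc[0]=?,scc[1]=1,scc[2]=?,scc[3]=0,scc[4]=?,scc[5]=?,scc[6]=?)
step 3: low=(low[0]=0,low[1]=2,low[2]=?,low[3]=3,low[4]=?,low[5]=0,low[6]=?); scc=(scc[0]=?,scc[1]=1,scc[2]=?,scc[3]=0,scc[4]=?,scc[5]=?,scc[6]=?)
step 4: low=(low[0]=0,low[1]=2,low[2]=?,low[3]=3,low[4]=?,low[5]=0,low[6]=?); scc=(scc[0]=2,scc[1]=1,scc[2]=?,scc[3]=0,scc[4]=?,scc[5]=2,scc[6]=?)
step 5: low=(low[0]=0,low[1]=2,low[2]=4,low[3]=3,low[4]=?,low[5]=0,low[6]=?); scc=(scc[0]=2,scc[1]=1,scc[2]=3,scc[3]=0,scc[4]=?,scc[5]=2,scc[6]=?)
step 6: low=(low[0]=0,low[1]=2,low[2]=4,low[3]=3,low[4]=5,low[5]=0,low[6]=?); scc=(scc[0]=2,scc[1]=1,scc[2]=3,scc[3]=0,scc[4]=4,scc[5]=2,scc[6]=?)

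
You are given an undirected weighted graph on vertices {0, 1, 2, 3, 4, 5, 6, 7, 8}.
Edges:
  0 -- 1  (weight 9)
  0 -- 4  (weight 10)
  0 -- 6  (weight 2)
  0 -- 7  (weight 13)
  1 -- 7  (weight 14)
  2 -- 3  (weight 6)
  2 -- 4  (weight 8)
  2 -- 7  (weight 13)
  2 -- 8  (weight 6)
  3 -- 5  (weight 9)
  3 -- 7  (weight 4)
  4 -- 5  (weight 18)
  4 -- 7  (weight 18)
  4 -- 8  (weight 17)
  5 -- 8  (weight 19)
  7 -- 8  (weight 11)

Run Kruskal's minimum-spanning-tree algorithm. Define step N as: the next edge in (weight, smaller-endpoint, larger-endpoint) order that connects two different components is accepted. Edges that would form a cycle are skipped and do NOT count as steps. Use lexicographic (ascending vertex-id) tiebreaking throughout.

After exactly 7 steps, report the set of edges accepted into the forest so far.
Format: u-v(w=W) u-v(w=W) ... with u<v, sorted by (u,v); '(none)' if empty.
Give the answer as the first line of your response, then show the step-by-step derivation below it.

0-1(w=9) 0-6(w=2) 2-3(w=6) 2-4(w=8) 2-8(w=6) 3-5(w=9) 3-7(w=4)

step 1: add edge 0-6 (w=2); MST = {0-6(w=2)}
step 2: add edge 3-7 (w=4); MST = {0-6(w=2) 3-7(w=4)}
step 3: add edge 2-3 (w=6); MST = {0-6(w=2) 2-3(w=6) 3-7(w=4)}
step 4: add edge 2-8 (w=6); MST = {0-6(w=2) 2-3(w=6) 2-8(w=6) 3-7(w=4)}
step 5: add edge 2-4 (w=8); MST = {0-6(w=2) 2-3(w=6) 2-4(w=8) 2-8(w=6) 3-7(w=4)}
step 6: add edge 0-1 (w=9); MST = {0-1(w=9) 0-6(w=2) 2-3(w=6) 2-4(w=8) 2-8(w=6) 3-7(w=4)}
step 7: add edge 3-5 (w=9); MST = {0-1(w=9) 0-6(w=2) 2-3(w=6) 2-4(w=8) 2-8(w=6) 3-5(w=9) 3-7(w=4)}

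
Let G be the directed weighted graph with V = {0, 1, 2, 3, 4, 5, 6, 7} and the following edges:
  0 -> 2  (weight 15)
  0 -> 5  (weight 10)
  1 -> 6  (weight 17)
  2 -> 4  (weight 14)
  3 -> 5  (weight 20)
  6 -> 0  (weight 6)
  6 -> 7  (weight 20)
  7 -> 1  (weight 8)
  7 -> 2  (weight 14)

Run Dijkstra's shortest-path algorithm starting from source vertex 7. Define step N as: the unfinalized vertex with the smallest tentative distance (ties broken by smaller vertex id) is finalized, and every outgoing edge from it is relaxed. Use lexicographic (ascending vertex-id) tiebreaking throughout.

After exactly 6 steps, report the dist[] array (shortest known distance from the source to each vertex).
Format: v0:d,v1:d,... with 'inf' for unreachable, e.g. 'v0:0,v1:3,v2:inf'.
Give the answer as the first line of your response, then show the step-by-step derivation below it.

v0:31,v1:8,v2:14,v3:inf,v4:28,v5:41,v6:25,v7:0

step 1: dist = v0:inf,v1:8,v2:14,v3:inf,v4:inf,v5:inf,v6:inf,v7:0
step 2: dist = v0:inf,v1:8,v2:14,v3:inf,v4:inf,v5:inf,v6:25,v7:0
step 3: dist = v0:inf,v1:8,v2:14,v3:inf,v4:28,v5:inf,v6:25,v7:0
step 4: dist = v0:31,v1:8,v2:14,v3:inf,v4:28,v5:inf,v6:25,v7:0
step 5: dist = v0:31,v1:8,v2:14,v3:inf,v4:28,v5:inf,v6:25,v7:0
step 6: dist = v0:31,v1:8,v2:14,v3:inf,v4:28,v5:41,v6:25,v7:0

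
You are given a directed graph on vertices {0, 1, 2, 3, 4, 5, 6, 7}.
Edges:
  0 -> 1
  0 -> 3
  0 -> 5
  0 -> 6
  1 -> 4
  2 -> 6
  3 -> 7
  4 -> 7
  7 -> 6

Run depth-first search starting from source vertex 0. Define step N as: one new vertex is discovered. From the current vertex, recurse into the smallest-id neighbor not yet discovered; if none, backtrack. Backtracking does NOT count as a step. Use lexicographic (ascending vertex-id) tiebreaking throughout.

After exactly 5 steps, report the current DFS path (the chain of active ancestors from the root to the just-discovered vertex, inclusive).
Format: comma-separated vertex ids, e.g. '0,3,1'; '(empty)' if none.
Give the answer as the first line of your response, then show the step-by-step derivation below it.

0,1,4,7,6

step 1: discover 0; path=0; order=0
step 2: discover 1; path=0>1; order=0,1
step 3: discover 4; path=0>1>4; order=0,1,4
step 4: discover 7; path=0>1>4>7; order=0,1,4,7
step 5: discover 6; path=0>1>4>7>6; order=0,1,4,7,6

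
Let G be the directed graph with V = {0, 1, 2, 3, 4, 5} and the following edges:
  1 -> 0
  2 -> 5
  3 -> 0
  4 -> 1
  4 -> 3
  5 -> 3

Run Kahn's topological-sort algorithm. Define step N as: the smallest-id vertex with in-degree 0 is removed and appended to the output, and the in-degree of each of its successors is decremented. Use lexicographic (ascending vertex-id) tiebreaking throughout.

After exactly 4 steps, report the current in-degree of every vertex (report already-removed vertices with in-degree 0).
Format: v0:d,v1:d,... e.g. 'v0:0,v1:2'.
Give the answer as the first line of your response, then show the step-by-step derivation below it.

v0:1,v1:0,v2:0,v3:0,v4:0,v5:0

step 1: output 2; order=[2]; indeg=(2,1,0,2,0,0)
step 2: output 4; order=[2,4]; indeg=(2,0,0,1,0,0)
step 3: output 1; order=[2,4,1]; indeg=(1,0,0,1,0,0)
step 4: output 5; order=[2,4,1,5]; indeg=(1,0,0,0,0,0)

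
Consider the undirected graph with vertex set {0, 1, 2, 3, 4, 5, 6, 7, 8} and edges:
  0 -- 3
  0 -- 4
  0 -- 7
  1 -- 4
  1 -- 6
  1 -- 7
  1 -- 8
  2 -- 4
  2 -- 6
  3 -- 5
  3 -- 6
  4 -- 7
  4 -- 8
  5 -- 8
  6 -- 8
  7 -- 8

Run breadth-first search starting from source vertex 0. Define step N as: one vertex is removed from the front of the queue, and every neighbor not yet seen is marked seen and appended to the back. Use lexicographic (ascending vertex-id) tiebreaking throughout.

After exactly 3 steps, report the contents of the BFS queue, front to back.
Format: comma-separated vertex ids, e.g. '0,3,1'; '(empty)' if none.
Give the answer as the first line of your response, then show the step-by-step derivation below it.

7,5,6,1,2,8

step 1: dequeue 0; queue=[3,4,7]; order=0
step 2: dequeue 3; queue=[4,7,5,6]; order=0,3
step 3: dequeue 4; queue=[7,5,6,1,2,8]; order=0,3,4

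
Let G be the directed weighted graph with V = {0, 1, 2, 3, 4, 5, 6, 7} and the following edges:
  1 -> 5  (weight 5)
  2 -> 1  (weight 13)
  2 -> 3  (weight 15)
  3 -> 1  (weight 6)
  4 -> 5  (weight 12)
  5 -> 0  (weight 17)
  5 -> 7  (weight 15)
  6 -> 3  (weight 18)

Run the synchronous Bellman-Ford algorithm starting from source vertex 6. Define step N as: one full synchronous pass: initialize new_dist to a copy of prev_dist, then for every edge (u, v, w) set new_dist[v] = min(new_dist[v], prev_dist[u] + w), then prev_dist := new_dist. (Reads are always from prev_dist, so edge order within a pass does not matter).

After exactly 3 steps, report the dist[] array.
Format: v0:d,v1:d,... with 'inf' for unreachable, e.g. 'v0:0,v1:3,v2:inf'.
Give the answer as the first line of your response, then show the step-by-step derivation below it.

v0:inf,v1:24,v2:inf,v3:18,v4:inf,v5:29,v6:0,v7:inf

step 1: dist = v0:inf,v1:inf,v2:inf,v3:18,v4:inf,v5:inf,v6:0,v7:inf
step 2: dist = v0:inf,v1:24,v2:inf,v3:18,v4:inf,v5:inf,v6:0,v7:inf
step 3: dist = v0:inf,v1:24,v2:inf,v3:18,v4:inf,v5:29,v6:0,v7:inf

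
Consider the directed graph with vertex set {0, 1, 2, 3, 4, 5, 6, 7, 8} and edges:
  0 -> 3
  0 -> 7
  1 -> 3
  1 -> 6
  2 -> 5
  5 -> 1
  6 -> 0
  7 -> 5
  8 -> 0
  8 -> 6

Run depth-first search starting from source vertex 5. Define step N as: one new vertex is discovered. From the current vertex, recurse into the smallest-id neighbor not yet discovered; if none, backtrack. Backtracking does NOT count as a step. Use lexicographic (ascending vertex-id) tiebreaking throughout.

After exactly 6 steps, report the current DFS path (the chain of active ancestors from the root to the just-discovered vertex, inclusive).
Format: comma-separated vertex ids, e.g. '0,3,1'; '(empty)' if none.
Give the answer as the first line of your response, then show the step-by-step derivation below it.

5,1,6,0,7

step 1: discover 5; path=5; order=5
step 2: discover 1; path=5>1; order=5,1
step 3: discover 3; path=5>1>3; order=5,1,3
step 4: discover 6; path=5>1>6; order=5,1,3,6
step 5: discover 0; path=5>1>6>0; order=5,1,3,6,0
step 6: discover 7; path=5>1>6>0>7; order=5,1,3,6,0,7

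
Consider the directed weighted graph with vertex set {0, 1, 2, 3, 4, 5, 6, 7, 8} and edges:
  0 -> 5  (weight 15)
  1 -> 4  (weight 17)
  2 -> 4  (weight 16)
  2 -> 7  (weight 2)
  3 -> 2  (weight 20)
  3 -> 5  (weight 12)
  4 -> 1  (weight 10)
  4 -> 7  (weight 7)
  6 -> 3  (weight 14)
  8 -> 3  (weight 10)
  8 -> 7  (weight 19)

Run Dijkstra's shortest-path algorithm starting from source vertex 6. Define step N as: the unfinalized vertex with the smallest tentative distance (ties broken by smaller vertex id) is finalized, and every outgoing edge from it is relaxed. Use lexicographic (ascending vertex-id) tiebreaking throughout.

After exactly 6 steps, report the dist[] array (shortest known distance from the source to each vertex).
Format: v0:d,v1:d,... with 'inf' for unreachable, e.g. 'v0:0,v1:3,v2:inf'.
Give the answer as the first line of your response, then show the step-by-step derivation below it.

v0:inf,v1:60,v2:34,v3:14,v4:50,v5:26,v6:0,v7:36,v8:inf

step 1: dist = v0:inf,v1:inf,v2:inf,v3:14,v4:inf,v5:inf,v6:0,v7:inf,v8:inf
step 2: dist = v0:inf,v1:inf,v2:34,v3:14,v4:inf,v5:26,v6:0,v7:inf,v8:inf
step 3: dist = v0:inf,v1:inf,v2:34,v3:14,v4:inf,v5:26,v6:0,v7:inf,v8:inf
step 4: dist = v0:inf,v1:inf,v2:34,v3:14,v4:50,v5:26,v6:0,v7:36,v8:inf
step 5: dist = v0:inf,v1:inf,v2:34,v3:14,v4:50,v5:26,v6:0,v7:36,v8:inf
step 6: dist = v0:inf,v1:60,v2:34,v3:14,v4:50,v5:26,v6:0,v7:36,v8:inf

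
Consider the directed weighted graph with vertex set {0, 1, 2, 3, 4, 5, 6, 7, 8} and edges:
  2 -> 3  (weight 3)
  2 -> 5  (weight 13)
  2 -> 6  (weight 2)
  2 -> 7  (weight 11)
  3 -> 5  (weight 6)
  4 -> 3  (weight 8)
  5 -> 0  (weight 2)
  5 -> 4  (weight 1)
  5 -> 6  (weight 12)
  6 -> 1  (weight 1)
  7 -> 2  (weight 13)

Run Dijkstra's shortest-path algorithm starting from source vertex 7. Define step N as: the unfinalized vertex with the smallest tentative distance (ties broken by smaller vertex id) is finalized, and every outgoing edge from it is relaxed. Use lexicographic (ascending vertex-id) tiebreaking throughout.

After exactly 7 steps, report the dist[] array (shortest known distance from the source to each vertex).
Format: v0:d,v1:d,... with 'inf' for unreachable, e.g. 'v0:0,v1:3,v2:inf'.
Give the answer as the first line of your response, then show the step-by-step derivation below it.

v0:24,v1:16,v2:13,v3:16,v4:23,v5:22,v6:15,v7:0,v8:inf

step 1: dist = v0:inf,v1:inf,v2:13,v3:inf,v4:inf,v5:inf,v6:inf,v7:0,v8:inf
step 2: dist = v0:inf,v1:inf,v2:13,v3:16,v4:inf,v5:26,v6:15,v7:0,v8:inf
step 3: dist = v0:inf,v1:16,v2:13,v3:16,v4:inf,v5:26,v6:15,v7:0,v8:inf
step 4: dist = v0:inf,v1:16,v2:13,v3:16,v4:inf,v5:26,v6:15,v7:0,v8:inf
step 5: dist = v0:inf,v1:16,v2:13,v3:16,v4:inf,v5:22,v6:15,v7:0,v8:inf
step 6: dist = v0:24,v1:16,v2:13,v3:16,v4:23,v5:22,v6:15,v7:0,v8:inf
step 7: dist = v0:24,v1:16,v2:13,v3:16,v4:23,v5:22,v6:15,v7:0,v8:inf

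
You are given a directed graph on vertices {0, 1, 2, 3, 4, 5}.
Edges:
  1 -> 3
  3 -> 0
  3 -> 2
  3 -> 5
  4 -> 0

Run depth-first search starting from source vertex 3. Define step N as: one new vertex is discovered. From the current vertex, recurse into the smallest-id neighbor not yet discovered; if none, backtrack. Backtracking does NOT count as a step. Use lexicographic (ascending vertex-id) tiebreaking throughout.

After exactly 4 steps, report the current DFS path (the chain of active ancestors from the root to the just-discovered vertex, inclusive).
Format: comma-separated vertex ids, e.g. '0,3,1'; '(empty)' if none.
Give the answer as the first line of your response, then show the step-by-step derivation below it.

3,5

step 1: discover 3; path=3; order=3
step 2: discover 0; path=3>0; order=3,0
step 3: discover 2; path=3>2; order=3,0,2
step 4: discover 5; path=3>5; order=3,0,2,5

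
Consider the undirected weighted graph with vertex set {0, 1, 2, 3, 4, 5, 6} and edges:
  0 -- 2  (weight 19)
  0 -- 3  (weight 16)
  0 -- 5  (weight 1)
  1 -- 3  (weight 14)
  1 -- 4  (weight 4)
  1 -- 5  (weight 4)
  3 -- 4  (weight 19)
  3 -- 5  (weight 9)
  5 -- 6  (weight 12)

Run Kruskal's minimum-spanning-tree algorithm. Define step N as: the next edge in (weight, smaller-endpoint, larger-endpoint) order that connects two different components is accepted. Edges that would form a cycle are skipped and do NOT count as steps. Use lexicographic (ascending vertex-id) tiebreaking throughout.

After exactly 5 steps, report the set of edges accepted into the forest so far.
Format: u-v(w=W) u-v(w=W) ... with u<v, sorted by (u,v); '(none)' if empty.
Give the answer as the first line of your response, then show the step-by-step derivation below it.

0-5(w=1) 1-4(w=4) 1-5(w=4) 3-5(w=9) 5-6(w=12)

step 1: add edge 0-5 (w=1); MST = {0-5(w=1)}
step 2: add edge 1-4 (w=4); MST = {0-5(w=1) 1-4(w=4)}
step 3: add edge 1-5 (w=4); MST = {0-5(w=1) 1-4(w=4) 1-5(w=4)}
step 4: add edge 3-5 (w=9); MST = {0-5(w=1) 1-4(w=4) 1-5(w=4) 3-5(w=9)}
step 5: add edge 5-6 (w=12); MST = {0-5(w=1) 1-4(w=4) 1-5(w=4) 3-5(w=9) 5-6(w=12)}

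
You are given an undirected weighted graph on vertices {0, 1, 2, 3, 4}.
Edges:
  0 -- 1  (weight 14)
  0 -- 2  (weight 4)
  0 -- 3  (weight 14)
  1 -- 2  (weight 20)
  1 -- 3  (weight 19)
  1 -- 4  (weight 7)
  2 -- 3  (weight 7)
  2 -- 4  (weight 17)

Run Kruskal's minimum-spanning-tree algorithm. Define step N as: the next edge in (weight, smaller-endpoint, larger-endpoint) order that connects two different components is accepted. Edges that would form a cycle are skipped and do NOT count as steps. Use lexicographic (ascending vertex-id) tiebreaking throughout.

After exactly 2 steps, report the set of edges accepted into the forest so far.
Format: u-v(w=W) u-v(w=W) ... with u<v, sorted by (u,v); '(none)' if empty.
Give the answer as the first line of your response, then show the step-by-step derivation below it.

0-2(w=4) 1-4(w=7)

step 1: add edge 0-2 (w=4); MST = {0-2(w=4)}
step 2: add edge 1-4 (w=7); MST = {0-2(w=4) 1-4(w=7)}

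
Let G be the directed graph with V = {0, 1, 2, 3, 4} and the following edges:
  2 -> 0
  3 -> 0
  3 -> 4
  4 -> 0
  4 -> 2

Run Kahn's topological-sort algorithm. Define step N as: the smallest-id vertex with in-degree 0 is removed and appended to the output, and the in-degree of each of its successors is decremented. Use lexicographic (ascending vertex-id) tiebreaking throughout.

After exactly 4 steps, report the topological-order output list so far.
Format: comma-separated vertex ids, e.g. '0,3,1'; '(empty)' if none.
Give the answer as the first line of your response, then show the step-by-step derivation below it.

1,3,4,2

step 1: output 1; order=[1]; indeg=(3,0,1,0,1)
step 2: output 3; order=[1,3]; indeg=(2,0,1,0,0)
step 3: output 4; order=[1,3,4]; indeg=(1,0,0,0,0)
step 4: output 2; order=[1,3,4,2]; indeg=(0,0,0,0,0)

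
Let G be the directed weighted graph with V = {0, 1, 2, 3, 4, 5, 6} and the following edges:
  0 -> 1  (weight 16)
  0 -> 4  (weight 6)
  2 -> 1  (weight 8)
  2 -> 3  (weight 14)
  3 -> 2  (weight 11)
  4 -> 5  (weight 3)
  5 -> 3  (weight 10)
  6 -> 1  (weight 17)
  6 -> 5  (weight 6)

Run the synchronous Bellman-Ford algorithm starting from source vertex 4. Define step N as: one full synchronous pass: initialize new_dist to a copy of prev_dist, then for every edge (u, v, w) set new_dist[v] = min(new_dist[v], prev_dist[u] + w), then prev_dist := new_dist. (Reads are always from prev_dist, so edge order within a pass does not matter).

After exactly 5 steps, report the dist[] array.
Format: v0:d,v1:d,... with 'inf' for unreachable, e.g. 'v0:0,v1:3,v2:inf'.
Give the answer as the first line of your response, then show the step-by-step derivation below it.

v0:inf,v1:32,v2:24,v3:13,v4:0,v5:3,v6:inf

step 1: dist = v0:inf,v1:inf,v2:inf,v3:inf,v4:0,v5:3,v6:inf
step 2: dist = v0:inf,v1:inf,v2:inf,v3:13,v4:0,v5:3,v6:inf
step 3: dist = v0:inf,v1:inf,v2:24,v3:13,v4:0,v5:3,v6:inf
step 4: dist = v0:inf,v1:32,v2:24,v3:13,v4:0,v5:3,v6:inf
step 5: dist = v0:inf,v1:32,v2:24,v3:13,v4:0,v5:3,v6:inf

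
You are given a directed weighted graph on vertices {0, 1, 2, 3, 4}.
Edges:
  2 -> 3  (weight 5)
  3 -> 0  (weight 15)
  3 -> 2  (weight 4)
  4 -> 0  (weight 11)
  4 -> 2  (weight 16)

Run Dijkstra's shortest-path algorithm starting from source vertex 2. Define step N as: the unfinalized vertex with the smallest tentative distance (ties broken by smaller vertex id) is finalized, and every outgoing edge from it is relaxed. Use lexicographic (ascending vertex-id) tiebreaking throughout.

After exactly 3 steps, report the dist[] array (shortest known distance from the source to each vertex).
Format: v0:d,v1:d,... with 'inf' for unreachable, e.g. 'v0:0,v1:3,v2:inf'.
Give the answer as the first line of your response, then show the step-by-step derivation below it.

v0:20,v1:inf,v2:0,v3:5,v4:inf

step 1: dist = v0:inf,v1:inf,v2:0,v3:5,v4:inf
step 2: dist = v0:20,v1:inf,v2:0,v3:5,v4:inf
step 3: dist = v0:20,v1:inf,v2:0,v3:5,v4:inf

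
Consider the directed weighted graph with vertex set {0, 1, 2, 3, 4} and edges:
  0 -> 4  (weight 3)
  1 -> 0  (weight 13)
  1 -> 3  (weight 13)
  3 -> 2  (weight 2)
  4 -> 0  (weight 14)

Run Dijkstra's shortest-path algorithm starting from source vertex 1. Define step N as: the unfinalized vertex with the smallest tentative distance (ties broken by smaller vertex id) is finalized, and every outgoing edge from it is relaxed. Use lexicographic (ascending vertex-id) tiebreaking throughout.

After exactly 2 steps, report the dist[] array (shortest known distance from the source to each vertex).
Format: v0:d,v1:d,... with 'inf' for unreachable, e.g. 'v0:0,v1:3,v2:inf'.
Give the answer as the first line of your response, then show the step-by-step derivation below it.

v0:13,v1:0,v2:inf,v3:13,v4:16

step 1: dist = v0:13,v1:0,v2:inf,v3:13,v4:inf
step 2: dist = v0:13,v1:0,v2:inf,v3:13,v4:16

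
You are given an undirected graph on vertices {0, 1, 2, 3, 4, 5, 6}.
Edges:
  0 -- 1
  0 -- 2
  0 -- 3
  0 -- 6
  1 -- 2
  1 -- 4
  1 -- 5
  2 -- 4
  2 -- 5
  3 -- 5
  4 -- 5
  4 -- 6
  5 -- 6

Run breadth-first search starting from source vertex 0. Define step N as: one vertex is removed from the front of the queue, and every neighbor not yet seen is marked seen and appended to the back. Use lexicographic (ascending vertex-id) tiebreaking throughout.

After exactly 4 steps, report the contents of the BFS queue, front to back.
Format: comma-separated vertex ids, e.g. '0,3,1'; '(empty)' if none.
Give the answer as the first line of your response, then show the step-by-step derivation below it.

6,4,5

step 1: dequeue 0; queue=[1,2,3,6]; order=0
step 2: dequeue 1; queue=[2,3,6,4,5]; order=0,1
step 3: dequeue 2; queue=[3,6,4,5]; order=0,1,2
step 4: dequeue 3; queue=[6,4,5]; order=0,1,2,3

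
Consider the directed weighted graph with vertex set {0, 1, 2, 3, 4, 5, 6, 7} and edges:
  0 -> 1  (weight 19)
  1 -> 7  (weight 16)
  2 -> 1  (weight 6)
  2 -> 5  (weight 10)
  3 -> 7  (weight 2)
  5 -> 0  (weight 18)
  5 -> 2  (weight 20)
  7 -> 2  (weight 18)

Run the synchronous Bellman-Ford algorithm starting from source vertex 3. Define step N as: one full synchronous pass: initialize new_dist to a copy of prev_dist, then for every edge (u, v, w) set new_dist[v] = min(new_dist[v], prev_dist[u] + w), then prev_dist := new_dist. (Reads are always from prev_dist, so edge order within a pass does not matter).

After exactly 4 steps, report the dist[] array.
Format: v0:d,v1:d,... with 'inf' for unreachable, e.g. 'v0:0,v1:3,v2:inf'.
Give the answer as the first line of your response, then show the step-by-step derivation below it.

v0:48,v1:26,v2:20,v3:0,v4:inf,v5:30,v6:inf,v7:2

step 1: dist = v0:inf,v1:inf,v2:inf,v3:0,v4:inf,v5:inf,v6:inf,v7:2
step 2: dist = v0:inf,v1:inf,v2:20,v3:0,v4:inf,v5:inf,v6:inf,v7:2
step 3: dist = v0:inf,v1:26,v2:20,v3:0,v4:inf,v5:30,v6:inf,v7:2
step 4: dist = v0:48,v1:26,v2:20,v3:0,v4:inf,v5:30,v6:inf,v7:2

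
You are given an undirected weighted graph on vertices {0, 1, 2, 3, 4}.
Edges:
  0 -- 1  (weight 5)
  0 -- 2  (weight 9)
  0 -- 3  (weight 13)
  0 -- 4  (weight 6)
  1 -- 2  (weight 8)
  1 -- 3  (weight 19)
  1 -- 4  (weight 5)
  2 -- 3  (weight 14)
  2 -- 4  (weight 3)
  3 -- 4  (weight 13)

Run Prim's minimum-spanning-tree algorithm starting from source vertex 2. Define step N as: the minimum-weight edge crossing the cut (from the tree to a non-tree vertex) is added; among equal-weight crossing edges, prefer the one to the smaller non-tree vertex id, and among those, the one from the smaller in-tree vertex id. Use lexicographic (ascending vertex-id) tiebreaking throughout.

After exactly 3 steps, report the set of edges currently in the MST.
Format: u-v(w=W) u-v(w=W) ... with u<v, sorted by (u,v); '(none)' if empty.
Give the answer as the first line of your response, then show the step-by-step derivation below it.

0-1(w=5) 1-4(w=5) 2-4(w=3)

step 1: add edge 2-4 (w=3); MST = {2-4(w=3)}
step 2: add edge 1-4 (w=5); MST = {1-4(w=5) 2-4(w=3)}
step 3: add edge 0-1 (w=5); MST = {0-1(w=5) 1-4(w=5) 2-4(w=3)}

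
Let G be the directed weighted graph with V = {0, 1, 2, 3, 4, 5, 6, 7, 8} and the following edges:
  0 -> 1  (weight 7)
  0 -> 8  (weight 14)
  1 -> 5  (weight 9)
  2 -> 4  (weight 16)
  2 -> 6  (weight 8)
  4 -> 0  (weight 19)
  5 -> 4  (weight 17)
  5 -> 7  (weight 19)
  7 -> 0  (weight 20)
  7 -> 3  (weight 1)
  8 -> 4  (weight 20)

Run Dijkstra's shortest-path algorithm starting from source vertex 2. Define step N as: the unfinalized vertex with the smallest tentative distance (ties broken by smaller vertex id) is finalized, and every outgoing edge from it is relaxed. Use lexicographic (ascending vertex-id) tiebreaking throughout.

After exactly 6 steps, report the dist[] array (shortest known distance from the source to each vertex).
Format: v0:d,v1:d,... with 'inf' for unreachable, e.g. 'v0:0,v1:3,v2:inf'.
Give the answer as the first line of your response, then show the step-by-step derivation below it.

v0:35,v1:42,v2:0,v3:inf,v4:16,v5:51,v6:8,v7:inf,v8:49

step 1: dist = v0:inf,v1:inf,v2:0,v3:inf,v4:16,v5:inf,v6:8,v7:inf,v8:inf
step 2: dist = v0:inf,v1:inf,v2:0,v3:inf,v4:16,v5:inf,v6:8,v7:inf,v8:inf
step 3: dist = v0:35,v1:inf,v2:0,v3:inf,v4:16,v5:inf,v6:8,v7:inf,v8:inf
step 4: dist = v0:35,v1:42,v2:0,v3:inf,v4:16,v5:inf,v6:8,v7:inf,v8:49
step 5: dist = v0:35,v1:42,v2:0,v3:inf,v4:16,v5:51,v6:8,v7:inf,v8:49
step 6: dist = v0:35,v1:42,v2:0,v3:inf,v4:16,v5:51,v6:8,v7:inf,v8:49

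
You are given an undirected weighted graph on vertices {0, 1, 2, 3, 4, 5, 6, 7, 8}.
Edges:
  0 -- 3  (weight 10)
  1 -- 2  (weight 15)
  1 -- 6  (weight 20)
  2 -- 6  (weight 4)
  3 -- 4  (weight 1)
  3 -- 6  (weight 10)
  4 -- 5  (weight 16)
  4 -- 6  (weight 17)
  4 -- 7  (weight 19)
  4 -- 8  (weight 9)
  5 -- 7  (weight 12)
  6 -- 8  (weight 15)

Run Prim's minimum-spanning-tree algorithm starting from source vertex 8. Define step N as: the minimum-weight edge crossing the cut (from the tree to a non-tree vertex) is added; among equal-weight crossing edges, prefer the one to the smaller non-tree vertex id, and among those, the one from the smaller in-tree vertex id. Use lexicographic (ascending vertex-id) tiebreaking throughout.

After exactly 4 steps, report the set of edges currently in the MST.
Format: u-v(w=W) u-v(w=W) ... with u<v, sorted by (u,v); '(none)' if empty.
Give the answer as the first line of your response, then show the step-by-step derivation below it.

0-3(w=10) 3-4(w=1) 3-6(w=10) 4-8(w=9)

step 1: add edge 4-8 (w=9); MST = {4-8(w=9)}
step 2: add edge 3-4 (w=1); MST = {3-4(w=1) 4-8(w=9)}
step 3: add edge 0-3 (w=10); MST = {0-3(w=10) 3-4(w=1) 4-8(w=9)}
step 4: add edge 3-6 (w=10); MST = {0-3(w=10) 3-4(w=1) 3-6(w=10) 4-8(w=9)}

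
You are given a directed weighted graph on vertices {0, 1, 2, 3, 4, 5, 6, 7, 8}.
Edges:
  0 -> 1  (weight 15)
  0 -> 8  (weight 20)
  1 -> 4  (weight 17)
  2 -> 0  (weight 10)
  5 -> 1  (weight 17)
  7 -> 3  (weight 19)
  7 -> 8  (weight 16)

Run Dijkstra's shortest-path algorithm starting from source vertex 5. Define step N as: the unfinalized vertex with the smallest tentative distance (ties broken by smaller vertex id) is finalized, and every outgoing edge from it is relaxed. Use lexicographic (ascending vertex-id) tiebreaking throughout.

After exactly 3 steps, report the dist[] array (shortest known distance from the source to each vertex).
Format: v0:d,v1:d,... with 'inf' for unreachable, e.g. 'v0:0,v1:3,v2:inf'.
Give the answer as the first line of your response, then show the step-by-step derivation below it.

v0:inf,v1:17,v2:inf,v3:inf,v4:34,v5:0,v6:inf,v7:inf,v8:inf

step 1: dist = v0:inf,v1:17,v2:inf,v3:inf,v4:inf,v5:0,v6:inf,v7:inf,v8:inf
step 2: dist = v0:inf,v1:17,v2:inf,v3:inf,v4:34,v5:0,v6:inf,v7:inf,v8:inf
step 3: dist = v0:inf,v1:17,v2:inf,v3:inf,v4:34,v5:0,v6:inf,v7:inf,v8:inf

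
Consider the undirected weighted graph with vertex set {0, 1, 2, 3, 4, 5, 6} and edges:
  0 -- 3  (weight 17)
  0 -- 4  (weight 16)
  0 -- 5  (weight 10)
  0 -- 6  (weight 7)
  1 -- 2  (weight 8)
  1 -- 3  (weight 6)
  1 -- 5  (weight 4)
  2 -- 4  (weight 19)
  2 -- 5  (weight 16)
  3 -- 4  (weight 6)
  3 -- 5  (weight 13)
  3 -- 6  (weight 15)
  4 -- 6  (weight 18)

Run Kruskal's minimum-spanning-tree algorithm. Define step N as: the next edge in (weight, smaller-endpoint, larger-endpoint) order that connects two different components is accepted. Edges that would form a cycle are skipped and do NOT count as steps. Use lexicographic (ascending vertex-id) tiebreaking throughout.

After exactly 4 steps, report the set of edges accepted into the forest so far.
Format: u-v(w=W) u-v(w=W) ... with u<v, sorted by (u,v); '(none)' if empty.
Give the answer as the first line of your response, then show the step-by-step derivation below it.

0-6(w=7) 1-3(w=6) 1-5(w=4) 3-4(w=6)

step 1: add edge 1-5 (w=4); MST = {1-5(w=4)}
step 2: add edge 1-3 (w=6); MST = {1-3(w=6) 1-5(w=4)}
step 3: add edge 3-4 (w=6); MST = {1-3(w=6) 1-5(w=4) 3-4(w=6)}
step 4: add edge 0-6 (w=7); MST = {0-6(w=7) 1-3(w=6) 1-5(w=4) 3-4(w=6)}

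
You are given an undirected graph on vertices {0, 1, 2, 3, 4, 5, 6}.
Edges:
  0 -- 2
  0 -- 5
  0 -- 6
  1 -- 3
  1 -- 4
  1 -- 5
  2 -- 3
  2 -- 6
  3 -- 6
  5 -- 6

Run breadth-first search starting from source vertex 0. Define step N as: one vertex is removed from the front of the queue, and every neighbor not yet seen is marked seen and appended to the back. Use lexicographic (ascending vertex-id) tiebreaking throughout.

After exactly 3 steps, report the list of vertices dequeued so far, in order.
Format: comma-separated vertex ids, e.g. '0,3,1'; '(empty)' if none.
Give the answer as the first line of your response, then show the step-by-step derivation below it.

0,2,5

step 1: dequeue 0; queue=[2,5,6]; order=0
step 2: dequeue 2; queue=[5,6,3]; order=0,2
step 3: dequeue 5; queue=[6,3,1]; order=0,2,5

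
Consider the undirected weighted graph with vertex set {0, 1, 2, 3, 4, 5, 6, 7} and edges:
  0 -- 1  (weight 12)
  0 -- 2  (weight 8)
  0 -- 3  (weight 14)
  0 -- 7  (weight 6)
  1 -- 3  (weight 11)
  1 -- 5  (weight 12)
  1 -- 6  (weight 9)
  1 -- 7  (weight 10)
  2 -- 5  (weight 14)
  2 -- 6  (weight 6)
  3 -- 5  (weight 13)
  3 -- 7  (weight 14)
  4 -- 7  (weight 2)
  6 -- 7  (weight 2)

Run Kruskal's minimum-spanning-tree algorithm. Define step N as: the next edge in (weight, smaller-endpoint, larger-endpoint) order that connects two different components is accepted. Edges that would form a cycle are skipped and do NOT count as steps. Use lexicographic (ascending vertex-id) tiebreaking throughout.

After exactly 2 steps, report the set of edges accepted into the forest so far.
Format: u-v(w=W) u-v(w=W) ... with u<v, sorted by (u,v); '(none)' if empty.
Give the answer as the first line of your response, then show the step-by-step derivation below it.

4-7(w=2) 6-7(w=2)

step 1: add edge 4-7 (w=2); MST = {4-7(w=2)}
step 2: add edge 6-7 (w=2); MST = {4-7(w=2) 6-7(w=2)}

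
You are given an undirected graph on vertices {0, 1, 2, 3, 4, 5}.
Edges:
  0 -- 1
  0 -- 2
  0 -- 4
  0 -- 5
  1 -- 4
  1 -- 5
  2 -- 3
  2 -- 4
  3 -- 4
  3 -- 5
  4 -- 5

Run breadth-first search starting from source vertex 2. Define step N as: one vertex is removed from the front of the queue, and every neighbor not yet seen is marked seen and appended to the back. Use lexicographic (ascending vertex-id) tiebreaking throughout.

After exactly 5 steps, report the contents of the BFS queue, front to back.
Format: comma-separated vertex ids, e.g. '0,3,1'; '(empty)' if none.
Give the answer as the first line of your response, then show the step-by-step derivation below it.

5

step 1: dequeue 2; queue=[0,3,4]; order=2
step 2: dequeue 0; queue=[3,4,1,5]; order=2,0
step 3: dequeue 3; queue=[4,1,5]; order=2,0,3
step 4: dequeue 4; queue=[1,5]; order=2,0,3,4
step 5: dequeue 1; queue=[5]; order=2,0,3,4,1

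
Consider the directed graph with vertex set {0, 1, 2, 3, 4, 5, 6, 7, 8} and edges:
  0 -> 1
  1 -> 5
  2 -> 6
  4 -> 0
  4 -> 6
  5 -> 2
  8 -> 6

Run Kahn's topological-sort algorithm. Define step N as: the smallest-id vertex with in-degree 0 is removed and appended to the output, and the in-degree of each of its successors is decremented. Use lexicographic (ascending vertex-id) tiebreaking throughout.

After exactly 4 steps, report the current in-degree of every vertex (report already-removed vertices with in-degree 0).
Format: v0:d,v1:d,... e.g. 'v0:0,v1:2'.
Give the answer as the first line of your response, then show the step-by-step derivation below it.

v0:0,v1:0,v2:1,v3:0,v4:0,v5:0,v6:2,v7:0,v8:0

step 1: output 3; order=[3]; indeg=(1,1,1,0,0,1,3,0,0)
step 2: output 4; order=[3,4]; indeg=(0,1,1,0,0,1,2,0,0)
step 3: output 0; order=[3,4,0]; indeg=(0,0,1,0,0,1,2,0,0)
step 4: output 1; order=[3,4,0,1]; indeg=(0,0,1,0,0,0,2,0,0)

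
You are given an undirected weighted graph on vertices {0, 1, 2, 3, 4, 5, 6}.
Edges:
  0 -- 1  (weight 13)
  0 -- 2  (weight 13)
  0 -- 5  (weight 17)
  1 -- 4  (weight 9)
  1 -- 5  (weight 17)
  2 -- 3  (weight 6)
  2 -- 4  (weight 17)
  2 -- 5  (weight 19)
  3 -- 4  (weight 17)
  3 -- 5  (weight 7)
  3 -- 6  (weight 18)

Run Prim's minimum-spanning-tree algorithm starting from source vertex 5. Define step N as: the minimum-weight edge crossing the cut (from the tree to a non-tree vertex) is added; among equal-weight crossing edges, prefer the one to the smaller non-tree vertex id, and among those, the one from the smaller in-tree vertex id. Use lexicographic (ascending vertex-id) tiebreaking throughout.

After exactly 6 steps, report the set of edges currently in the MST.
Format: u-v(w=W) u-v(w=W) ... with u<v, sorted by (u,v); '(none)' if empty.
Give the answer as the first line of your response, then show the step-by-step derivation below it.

0-1(w=13) 0-2(w=13) 1-4(w=9) 2-3(w=6) 3-5(w=7) 3-6(w=18)

step 1: add edge 3-5 (w=7); MST = {3-5(w=7)}
step 2: add edge 2-3 (w=6); MST = {2-3(w=6) 3-5(w=7)}
step 3: add edge 0-2 (w=13); MST = {0-2(w=13) 2-3(w=6) 3-5(w=7)}
step 4: add edge 0-1 (w=13); MST = {0-1(w=13) 0-2(w=13) 2-3(w=6) 3-5(w=7)}
step 5: add edge 1-4 (w=9); MST = {0-1(w=13) 0-2(w=13) 1-4(w=9) 2-3(w=6) 3-5(w=7)}
step 6: add edge 3-6 (w=18); MST = {0-1(w=13) 0-2(w=13) 1-4(w=9) 2-3(w=6) 3-5(w=7) 3-6(w=18)}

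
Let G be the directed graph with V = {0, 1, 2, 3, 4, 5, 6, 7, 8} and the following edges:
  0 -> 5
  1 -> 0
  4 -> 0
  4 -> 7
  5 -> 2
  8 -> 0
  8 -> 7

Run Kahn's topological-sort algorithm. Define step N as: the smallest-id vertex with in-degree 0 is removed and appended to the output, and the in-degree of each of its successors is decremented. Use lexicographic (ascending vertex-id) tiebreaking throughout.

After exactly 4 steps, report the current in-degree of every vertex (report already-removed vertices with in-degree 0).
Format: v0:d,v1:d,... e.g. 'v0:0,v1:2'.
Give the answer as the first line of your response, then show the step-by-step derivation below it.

v0:1,v1:0,v2:1,v3:0,v4:0,v5:1,v6:0,v7:1,v8:0

step 1: output 1; order=[1]; indeg=(2,0,1,0,0,1,0,2,0)
step 2: output 3; order=[1,3]; indeg=(2,0,1,0,0,1,0,2,0)
step 3: output 4; order=[1,3,4]; indeg=(1,0,1,0,0,1,0,1,0)
step 4: output 6; order=[1,3,4,6]; indeg=(1,0,1,0,0,1,0,1,0)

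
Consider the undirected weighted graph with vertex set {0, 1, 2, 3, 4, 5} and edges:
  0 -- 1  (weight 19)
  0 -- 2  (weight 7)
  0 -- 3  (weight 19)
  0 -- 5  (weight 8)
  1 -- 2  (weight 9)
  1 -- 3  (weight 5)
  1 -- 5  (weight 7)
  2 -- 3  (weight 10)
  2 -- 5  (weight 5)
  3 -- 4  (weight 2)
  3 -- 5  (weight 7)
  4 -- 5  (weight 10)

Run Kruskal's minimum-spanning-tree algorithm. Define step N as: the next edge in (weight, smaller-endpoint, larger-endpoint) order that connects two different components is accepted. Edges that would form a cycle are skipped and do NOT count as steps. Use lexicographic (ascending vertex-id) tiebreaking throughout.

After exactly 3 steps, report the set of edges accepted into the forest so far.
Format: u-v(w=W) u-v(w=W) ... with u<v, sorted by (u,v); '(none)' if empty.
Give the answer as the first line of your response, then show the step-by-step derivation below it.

1-3(w=5) 2-5(w=5) 3-4(w=2)

step 1: add edge 3-4 (w=2); MST = {3-4(w=2)}
step 2: add edge 1-3 (w=5); MST = {1-3(w=5) 3-4(w=2)}
step 3: add edge 2-5 (w=5); MST = {1-3(w=5) 2-5(w=5) 3-4(w=2)}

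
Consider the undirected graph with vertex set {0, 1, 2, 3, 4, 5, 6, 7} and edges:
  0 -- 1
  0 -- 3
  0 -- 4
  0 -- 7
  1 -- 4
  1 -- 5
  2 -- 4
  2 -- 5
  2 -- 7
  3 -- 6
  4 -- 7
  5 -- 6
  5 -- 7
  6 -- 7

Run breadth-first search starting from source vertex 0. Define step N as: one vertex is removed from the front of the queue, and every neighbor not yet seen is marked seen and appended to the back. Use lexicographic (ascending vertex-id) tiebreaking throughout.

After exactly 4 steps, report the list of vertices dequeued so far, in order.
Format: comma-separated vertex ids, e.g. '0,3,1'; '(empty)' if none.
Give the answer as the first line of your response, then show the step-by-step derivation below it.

0,1,3,4

step 1: dequeue 0; queue=[1,3,4,7]; order=0
step 2: dequeue 1; queue=[3,4,7,5]; order=0,1
step 3: dequeue 3; queue=[4,7,5,6]; order=0,1,3
step 4: dequeue 4; queue=[7,5,6,2]; order=0,1,3,4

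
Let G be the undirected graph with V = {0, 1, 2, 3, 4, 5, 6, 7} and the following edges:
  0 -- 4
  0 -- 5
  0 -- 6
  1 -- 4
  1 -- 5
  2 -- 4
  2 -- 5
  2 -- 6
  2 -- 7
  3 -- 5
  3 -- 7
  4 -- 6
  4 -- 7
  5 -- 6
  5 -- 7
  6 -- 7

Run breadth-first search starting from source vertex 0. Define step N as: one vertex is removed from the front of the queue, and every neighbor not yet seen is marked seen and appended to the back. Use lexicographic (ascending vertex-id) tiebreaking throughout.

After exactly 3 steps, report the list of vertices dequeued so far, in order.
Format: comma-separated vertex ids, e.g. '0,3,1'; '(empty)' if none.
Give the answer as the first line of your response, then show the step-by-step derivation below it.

0,4,5

step 1: dequeue 0; queue=[4,5,6]; order=0
step 2: dequeue 4; queue=[5,6,1,2,7]; order=0,4
step 3: dequeue 5; queue=[6,1,2,7,3]; order=0,4,5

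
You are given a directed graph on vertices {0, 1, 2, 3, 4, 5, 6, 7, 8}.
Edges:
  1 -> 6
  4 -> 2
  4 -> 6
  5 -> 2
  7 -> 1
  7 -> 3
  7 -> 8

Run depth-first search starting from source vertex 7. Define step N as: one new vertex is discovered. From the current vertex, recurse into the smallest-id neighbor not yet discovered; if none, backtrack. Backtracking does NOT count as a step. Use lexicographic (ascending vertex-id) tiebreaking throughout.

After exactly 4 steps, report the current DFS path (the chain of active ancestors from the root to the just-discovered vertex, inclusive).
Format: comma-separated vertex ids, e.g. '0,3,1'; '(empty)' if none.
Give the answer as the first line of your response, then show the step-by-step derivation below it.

7,3

step 1: discover 7; path=7; order=7
step 2: discover 1; path=7>1; order=7,1
step 3: discover 6; path=7>1>6; order=7,1,6
step 4: discover 3; path=7>3; order=7,1,6,3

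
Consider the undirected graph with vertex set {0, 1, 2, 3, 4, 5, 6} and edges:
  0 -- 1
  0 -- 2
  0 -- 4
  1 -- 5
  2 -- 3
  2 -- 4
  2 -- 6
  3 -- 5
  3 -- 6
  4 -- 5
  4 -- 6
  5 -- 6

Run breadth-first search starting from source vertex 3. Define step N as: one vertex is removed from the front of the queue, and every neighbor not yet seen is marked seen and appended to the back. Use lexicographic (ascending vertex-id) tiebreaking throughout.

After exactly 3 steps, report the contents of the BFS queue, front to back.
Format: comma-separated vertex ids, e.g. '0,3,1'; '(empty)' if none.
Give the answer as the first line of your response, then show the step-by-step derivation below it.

6,0,4,1

step 1: dequeue 3; queue=[2,5,6]; order=3
step 2: dequeue 2; queue=[5,6,0,4]; order=3,2
step 3: dequeue 5; queue=[6,0,4,1]; order=3,2,5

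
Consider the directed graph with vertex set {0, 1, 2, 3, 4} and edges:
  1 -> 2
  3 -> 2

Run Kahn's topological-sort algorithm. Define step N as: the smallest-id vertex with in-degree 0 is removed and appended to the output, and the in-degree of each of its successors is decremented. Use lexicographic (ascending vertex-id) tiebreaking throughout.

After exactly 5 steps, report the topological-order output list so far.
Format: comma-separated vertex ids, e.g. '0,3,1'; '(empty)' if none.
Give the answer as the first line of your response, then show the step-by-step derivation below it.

0,1,3,2,4

step 1: output 0; order=[0]; indeg=(0,0,2,0,0)
step 2: output 1; order=[0,1]; indeg=(0,0,1,0,0)
step 3: output 3; order=[0,1,3]; indeg=(0,0,0,0,0)
step 4: output 2; order=[0,1,3,2]; indeg=(0,0,0,0,0)
step 5: output 4; order=[0,1,3,2,4]; indeg=(0,0,0,0,0)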